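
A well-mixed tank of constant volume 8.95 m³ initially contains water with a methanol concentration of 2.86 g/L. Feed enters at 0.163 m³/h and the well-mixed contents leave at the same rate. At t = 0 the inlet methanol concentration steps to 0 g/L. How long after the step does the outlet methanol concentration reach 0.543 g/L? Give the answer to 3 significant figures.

91.2 h

Species balance: V dC/dt = Q(C_in − C) ⇒ τ = V/Q = 54.908 h.
C(t) = C_in + (C₀ − C_in) e^(−t/τ). Set C = 0.543 and solve for t:
e^(−t/τ) = (C − C_in)/(C₀ − C_in) = (0.543 − 0)/(2.86 − 0) = 0.18986
t = −τ ln(…) = 54.908 × 1.6615 = 91.228 h.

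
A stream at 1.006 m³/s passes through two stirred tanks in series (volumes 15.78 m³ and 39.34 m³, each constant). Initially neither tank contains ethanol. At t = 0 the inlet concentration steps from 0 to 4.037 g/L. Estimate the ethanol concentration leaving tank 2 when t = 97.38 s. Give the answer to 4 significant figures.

Time constants: τᵢ = Vᵢ/Q for each well-mixed tank.
τ₁ = 15.78/1.006 = 15.6859 s; τ₂ = 39.34/1.006 = 39.1054 s.
Tank 1: C₁ = C_in(1 − e^(−t/τ₁)). Tank 2 (τ₁ ≠ τ₂): C₂ = C_in[1 − (τ₁ e^(−t/τ₁) − τ₂ e^(−t/τ₂))/(τ₁ − τ₂)].
At t = 97.38: e^(−t/τ₁) = 0.00201300, e^(−t/τ₂) = 0.0828938.
C₂ = 4.037·[1 − (15.6859·0.00201300 − 39.1054·0.0828938)/(-23.4195)] = 4.037·0.862934 = 3.48366 g/L.

3.484 g/L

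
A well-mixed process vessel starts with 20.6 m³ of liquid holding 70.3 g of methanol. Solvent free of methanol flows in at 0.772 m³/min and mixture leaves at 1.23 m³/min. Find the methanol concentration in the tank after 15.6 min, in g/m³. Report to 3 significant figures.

1.66 g/m³

Total volume: dV/dt = Q_in − Q_out = -0.45800 m³/min, so V(t) = 20.6 − 0.45800 t and V(15.6) = 13.455 m³.
No methanol enters, so dm/dt = −Q_out · (m/V).
dm/m = −Q_out dt/(V₀ − 0.45800 t); integrating gives ln(m/m₀) = −(Q_out/(Q_in−Q_out)) ln(V/V₀).
m = m₀ (V₀/V)^(Q_out/(Q_in−Q_out)) = 70.3 × (20.6/13.455)^(-2.6856) = 22.397 g.
C = m/V = 22.397/13.455 = 1.6645 g/m³.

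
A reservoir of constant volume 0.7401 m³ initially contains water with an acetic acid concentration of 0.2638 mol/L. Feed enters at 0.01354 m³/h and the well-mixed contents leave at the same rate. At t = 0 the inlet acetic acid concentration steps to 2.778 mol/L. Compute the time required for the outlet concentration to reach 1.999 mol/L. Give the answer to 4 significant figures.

64.05 h

Species balance: V dC/dt = Q(C_in − C) ⇒ τ = V/Q = 54.6603 h.
C(t) = C_in + (C₀ − C_in) e^(−t/τ). Set C = 1.999 and solve for t:
e^(−t/τ) = (C − C_in)/(C₀ − C_in) = (1.999 − 2.778)/(0.2638 − 2.778) = 0.309840
t = −τ ln(…) = 54.6603 × 1.17170 = 64.0454 h.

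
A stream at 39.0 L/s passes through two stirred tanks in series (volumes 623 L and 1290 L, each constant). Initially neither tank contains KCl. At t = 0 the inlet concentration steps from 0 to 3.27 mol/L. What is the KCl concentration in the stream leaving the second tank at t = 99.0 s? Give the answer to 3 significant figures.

Time constants: τᵢ = Vᵢ/Q for each well-mixed tank.
τ₁ = 623/39.0 = 15.974 s; τ₂ = 1290/39.0 = 33.077 s.
Tank 1: C₁ = C_in(1 − e^(−t/τ₁)). Tank 2 (τ₁ ≠ τ₂): C₂ = C_in[1 − (τ₁ e^(−t/τ₁) − τ₂ e^(−t/τ₂))/(τ₁ − τ₂)].
At t = 99.0: e^(−t/τ₁) = 0.0020346, e^(−t/τ₂) = 0.050136.
C₂ = 3.27·[1 − (15.974·0.0020346 − 33.077·0.050136)/(-17.103)] = 3.27·0.90494 = 2.9591 mol/L.

2.96 mol/L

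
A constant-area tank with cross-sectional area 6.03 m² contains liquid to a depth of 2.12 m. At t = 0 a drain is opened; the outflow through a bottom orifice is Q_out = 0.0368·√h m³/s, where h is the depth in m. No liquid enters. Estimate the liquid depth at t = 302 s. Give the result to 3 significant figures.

0.286 m

Volume balance on the tank: A dh/dt = −0.0368 √h.
∫ h^(−1/2) dh = −(0.0368/A) ∫ dt, giving 2√h = 2√h₀ − (0.0368/A) t.
√h = √2.12 − 0.0368·302/(2·6.03) = 1.4560 − 0.92153 = 0.53450.
h = 0.53450² = 0.28569 m.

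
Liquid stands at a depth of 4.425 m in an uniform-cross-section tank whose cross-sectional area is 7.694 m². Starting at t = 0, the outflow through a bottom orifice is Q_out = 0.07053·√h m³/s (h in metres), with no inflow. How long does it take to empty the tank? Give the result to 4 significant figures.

With no inflow, A dh/dt = −0.07053 √h.
Separate and integrate: 2(√h − √h₀) = −(0.07053/A) t.
Set h = 0: 2√h₀ = (0.07053/A) t_empty ⇒ t_empty = 2A√h₀/0.07053.
t_empty = 2·7.694·√4.425/0.07053 = 15.3880·2.10357/0.07053 = 458.950 s.

458.9 s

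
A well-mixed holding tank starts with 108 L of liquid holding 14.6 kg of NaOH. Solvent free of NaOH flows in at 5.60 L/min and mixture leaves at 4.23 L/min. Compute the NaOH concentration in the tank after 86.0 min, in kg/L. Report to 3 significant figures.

Total volume: dV/dt = Q_in − Q_out = 1.3700 L/min, so V(t) = 108 + 1.3700 t and V(86.0) = 225.82 L.
Solute balance: dm/dt = 0 − Q_out C = −Q_out m/V(t).
dm/m = −Q_out dt/(V₀ + 1.3700 t); integrating gives ln(m/m₀) = −(Q_out/(Q_in−Q_out)) ln(V/V₀).
m = m₀ (V₀/V)^(Q_out/(Q_in−Q_out)) = 14.6 × (108/225.82)^(3.0876) = 1.4972 kg.
C = m/V = 1.4972/225.82 = 0.0066300 kg/L.

0.00663 kg/L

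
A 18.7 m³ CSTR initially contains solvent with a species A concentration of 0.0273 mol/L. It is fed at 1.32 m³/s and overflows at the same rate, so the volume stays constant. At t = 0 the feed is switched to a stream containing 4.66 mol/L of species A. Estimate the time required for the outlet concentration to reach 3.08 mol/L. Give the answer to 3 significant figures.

15.2 s

Unsteady species balance (constant V, well mixed): V dC/dt = Q(C_in − C), so τ = V/Q = 14.167 s.
C(t) = C_in + (C₀ − C_in) e^(−t/τ). Set C = 3.08 and solve for t:
e^(−t/τ) = (C − C_in)/(C₀ − C_in) = (3.08 − 4.66)/(0.0273 − 4.66) = 0.34105
t = −τ ln(…) = 14.167 × 1.0757 = 15.239 s.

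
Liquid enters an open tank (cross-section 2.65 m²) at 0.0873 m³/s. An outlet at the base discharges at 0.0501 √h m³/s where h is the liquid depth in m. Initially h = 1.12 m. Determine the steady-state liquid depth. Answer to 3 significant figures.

Level balance: A dh/dt = 0.0873 − 0.0501 √h. Setting dh/dt = 0:
Q_in = 0.0501 √h_ss ⇒ √h_ss = 0.0873/0.0501 = 1.7425.
h_ss = 1.7425² = 3.0364 m. (Since h₀ = 1.12 m < h_ss, the level will rise toward this value.)

3.04 m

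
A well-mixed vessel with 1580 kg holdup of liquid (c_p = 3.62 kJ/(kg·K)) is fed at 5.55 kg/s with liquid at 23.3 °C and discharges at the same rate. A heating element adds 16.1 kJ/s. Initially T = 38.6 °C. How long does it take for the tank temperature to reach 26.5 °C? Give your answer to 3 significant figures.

512 s

M c_p dT/dt = ṁ c_p (T_in − T) + Q̇.
τ = M/ṁ = 284.68 s; T_ss = T_in + Q̇/(ṁ c_p) = 24.101 °C.
T(t) = T_ss + (T₀ − T_ss) e^(−t/τ). Set T = 26.5:
e^(−t/τ) = (26.5 − 24.101)/(38.6 − 24.101) = 0.16544
t = −284.68 · ln(0.16544) = 512.19 s.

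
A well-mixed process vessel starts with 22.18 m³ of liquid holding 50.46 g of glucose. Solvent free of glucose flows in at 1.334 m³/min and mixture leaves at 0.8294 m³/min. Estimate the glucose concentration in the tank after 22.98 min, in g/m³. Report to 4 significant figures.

Total volume: dV/dt = Q_in − Q_out = 0.504600 m³/min, so V(t) = 22.18 + 0.504600 t and V(22.98) = 33.7757 m³.
Species balance (pure solvent in): dm/dt = −Q_out · m/V(t).
dm/m = −Q_out dt/(V₀ + 0.504600 t); integrating gives ln(m/m₀) = −(Q_out/(Q_in−Q_out)) ln(V/V₀).
m = m₀ (V₀/V)^(Q_out/(Q_in−Q_out)) = 50.46 × (22.18/33.7757)^(1.64368) = 25.2779 g.
C = m/V = 25.2779/33.7757 = 0.748405 g/m³.

0.7484 g/m³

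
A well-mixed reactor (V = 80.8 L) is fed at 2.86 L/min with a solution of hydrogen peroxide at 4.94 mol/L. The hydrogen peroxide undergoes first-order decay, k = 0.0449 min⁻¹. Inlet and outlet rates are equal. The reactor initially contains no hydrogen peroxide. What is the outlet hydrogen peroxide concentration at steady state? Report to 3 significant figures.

2.18 mol/L

V dC/dt = Q(C_in − C) − k V C.
Steady state (dC/dt = 0): C_ss = Q C_in/(Q + kV) = C_in/(1 + kV/Q).
C_ss = 2.86·4.94/(2.86 + 0.0449·80.8) = 14.128/6.4879 = 2.1776 mol/L.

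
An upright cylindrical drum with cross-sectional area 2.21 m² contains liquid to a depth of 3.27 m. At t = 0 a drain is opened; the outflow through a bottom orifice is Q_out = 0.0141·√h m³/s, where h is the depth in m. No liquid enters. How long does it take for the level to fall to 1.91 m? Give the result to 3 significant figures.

134 s

Unsteady balance on liquid volume: A dh/dt = −0.0141 √h.
This is separable: 2 d(√h)/dt = −0.0141/A, so √h = √h₀ − (0.0141/(2A)) t.
t = 2A(√h₀ − √h)/0.0141 = 2·2.21·(√3.27 − √1.91)/0.0141
  = 4.4200 × (1.8083 − 1.3820) / 0.0141 = 133.63 s.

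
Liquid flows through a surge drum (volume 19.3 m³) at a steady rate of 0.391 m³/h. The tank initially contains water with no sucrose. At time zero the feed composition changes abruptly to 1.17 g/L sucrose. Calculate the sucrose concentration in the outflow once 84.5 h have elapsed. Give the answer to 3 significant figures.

Mass balance on the solute (V constant): V dC/dt = Q(C_in − C).
So dC/dt = (C_in − C)/τ with τ = V/Q = 19.3/0.391 = 49.361 h.
C approaches C_in exponentially: C(t) = C_in + (C₀ − C_in) e^(−t/τ).
C(84.5) = 1.17 + (0 − 1.17)·e^(−84.5/49.361) = 1.17 + (-1.1700)·0.18052 = 0.95879 g/L.

0.959 g/L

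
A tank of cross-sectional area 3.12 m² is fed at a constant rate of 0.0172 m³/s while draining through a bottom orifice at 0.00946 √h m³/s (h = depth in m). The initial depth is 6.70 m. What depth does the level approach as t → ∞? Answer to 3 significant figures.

3.31 m

Unsteady balance on liquid volume: A dh/dt = Q_in − 0.00946 √h. At steady state dh/dt = 0:
Q_in = 0.00946 √h_ss ⇒ √h_ss = 0.0172/0.00946 = 1.8182.
h_ss = 1.8182² = 3.3058 m. (Since h₀ = 6.70 m > h_ss, the level will fall toward this value.)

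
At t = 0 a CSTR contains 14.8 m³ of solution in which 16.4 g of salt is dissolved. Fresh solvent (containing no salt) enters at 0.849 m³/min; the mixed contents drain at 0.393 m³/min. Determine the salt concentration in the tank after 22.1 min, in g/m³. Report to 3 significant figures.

Total volume: dV/dt = Q_in − Q_out = 0.45600 m³/min, so V(t) = 14.8 + 0.45600 t and V(22.1) = 24.878 m³.
Solute balance: dm/dt = 0 − Q_out C = −Q_out m/V(t).
dm/m = −Q_out dt/(V₀ + 0.45600 t); integrating gives ln(m/m₀) = −(Q_out/(Q_in−Q_out)) ln(V/V₀).
m = m₀ (V₀/V)^(Q_out/(Q_in−Q_out)) = 16.4 × (14.8/24.878)^(0.86184) = 10.482 g.
C = m/V = 10.482/24.878 = 0.42136 g/m³.

0.421 g/m³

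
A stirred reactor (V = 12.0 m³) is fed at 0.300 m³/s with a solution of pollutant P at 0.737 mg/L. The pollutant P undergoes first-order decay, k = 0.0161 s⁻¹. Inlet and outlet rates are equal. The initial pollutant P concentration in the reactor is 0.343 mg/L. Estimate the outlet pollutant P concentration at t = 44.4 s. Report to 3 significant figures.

0.431 mg/L

Species balance: V dC/dt = Q C_in − Q C − k V C.
This is linear with rate a = Q/V + k = 0.041100 s⁻¹.
C_ss = Q C_in/(Q + kV) = 0.44830 mg/L; C(t) = C_ss + (C₀ − C_ss) e^(−a t).
C(44.4) = 0.44830 + (-0.10530)·e^(−0.041100·44.4) = 0.44830 + (-0.10530)·0.16124 = 0.43132 mg/L.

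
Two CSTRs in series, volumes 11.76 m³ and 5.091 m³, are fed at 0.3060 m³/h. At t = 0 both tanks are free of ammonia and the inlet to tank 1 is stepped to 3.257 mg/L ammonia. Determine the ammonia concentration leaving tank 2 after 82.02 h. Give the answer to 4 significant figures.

Each tank obeys Vᵢ dCᵢ/dt = Q(Cᵢ₋₁ − Cᵢ), so τᵢ = Vᵢ/Q.
τ₁ = 11.76/0.3060 = 38.4314 h; τ₂ = 5.091/0.3060 = 16.6373 h.
Tank 1: C₁ = C_in(1 − e^(−t/τ₁)). Tank 2 (τ₁ ≠ τ₂): C₂ = C_in[1 − (τ₁ e^(−t/τ₁) − τ₂ e^(−t/τ₂))/(τ₁ − τ₂)].
At t = 82.02: e^(−t/τ₁) = 0.118340, e^(−t/τ₂) = 0.00722723.
C₂ = 3.257·[1 − (38.4314·0.118340 − 16.6373·0.00722723)/(21.7941)] = 3.257·0.796839 = 2.59530 mg/L.

2.595 mg/L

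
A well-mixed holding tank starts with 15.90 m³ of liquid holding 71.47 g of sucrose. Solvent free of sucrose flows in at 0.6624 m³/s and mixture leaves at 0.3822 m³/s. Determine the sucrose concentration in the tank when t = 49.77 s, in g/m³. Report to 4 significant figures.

Let m(t) be the amount of sucrose. Volume: V(t) = V₀ + (Q_in − Q_out) t = 15.90 + 0.280200 t; V(49.77) = 29.8456 m³.
Species balance (pure solvent in): dm/dt = −Q_out · m/V(t).
Separate: dm/m = −Q_out dt/V(t) ⇒ ln(m/m₀) = −(Q_out/(Q_in−Q_out)) ln(V/V₀).
m = m₀ (V₀/V)^(Q_out/(Q_in−Q_out)) = 71.47 × (15.90/29.8456)^(1.36403) = 30.2752 g.
C = m/V = 30.2752/29.8456 = 1.01439 g/m³.

1.014 g/m³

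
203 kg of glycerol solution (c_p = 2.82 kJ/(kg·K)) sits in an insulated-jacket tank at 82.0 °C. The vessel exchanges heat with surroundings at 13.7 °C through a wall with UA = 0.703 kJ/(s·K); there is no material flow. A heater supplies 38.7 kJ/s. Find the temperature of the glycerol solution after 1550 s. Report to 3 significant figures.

Lumped-capacitance energy balance: M c_p dT/dt = UA(T_amb − T) + Q̇.
dT/dt = (T_ss − T)/τ with T_ss = T_amb + Q̇/UA = 13.7 + 38.7/0.703 = 68.750 °C, τ = M c_p/UA = 203·2.82/0.703 = 814.31 s.
Solution: T(t) = T_ss + (T₀ − T_ss) e^(−t/τ).
T(1550) = 68.750 + (13.250)·0.14905 = 70.725 °C.

70.7 °C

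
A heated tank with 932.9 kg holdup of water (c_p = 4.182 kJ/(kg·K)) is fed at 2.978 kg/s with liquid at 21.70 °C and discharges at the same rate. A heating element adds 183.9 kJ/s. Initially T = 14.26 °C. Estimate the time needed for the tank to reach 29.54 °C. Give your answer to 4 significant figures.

365.0 s

Unsteady energy balance on the tank contents: M c_p dT/dt = ṁ c_p (T_in − T) + 183.9.
τ = M/ṁ = 313.264 s; T_ss = T_in + Q̇/(ṁ c_p) = 36.4663 °C.
T(t) = T_ss + (T₀ − T_ss) e^(−t/τ). Set T = 29.54:
e^(−t/τ) = (29.54 − 36.4663)/(14.26 − 36.4663) = 0.311908
t = −313.264 · ln(0.311908) = 364.967 s.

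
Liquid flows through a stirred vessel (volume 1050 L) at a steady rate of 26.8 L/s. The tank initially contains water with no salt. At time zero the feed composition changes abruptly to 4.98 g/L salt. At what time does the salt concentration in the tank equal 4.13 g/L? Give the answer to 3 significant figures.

Species balance: V dC/dt = Q(C_in − C) ⇒ τ = V/Q = 39.179 s.
C(t) = C_in + (C₀ − C_in) e^(−t/τ). Set C = 4.13 and solve for t:
e^(−t/τ) = (C − C_in)/(C₀ − C_in) = (4.13 − 4.98)/(0 − 4.98) = 0.17068
t = −τ ln(…) = 39.179 × 1.7679 = 69.267 s.

69.3 s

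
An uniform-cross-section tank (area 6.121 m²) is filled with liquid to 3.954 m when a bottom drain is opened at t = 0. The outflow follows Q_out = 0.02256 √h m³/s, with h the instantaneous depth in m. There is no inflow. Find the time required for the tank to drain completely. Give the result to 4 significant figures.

With no inflow, A dh/dt = −0.02256 √h.
∫ h^(−1/2) dh = −(0.02256/A) ∫ dt, giving 2√h = 2√h₀ − (0.02256/A) t.
Set h = 0: 2√h₀ = (0.02256/A) t_empty ⇒ t_empty = 2A√h₀/0.02256.
t_empty = 2·6.121·√3.954/0.02256 = 12.2420·1.98847/0.02256 = 1079.03 s.

1079 s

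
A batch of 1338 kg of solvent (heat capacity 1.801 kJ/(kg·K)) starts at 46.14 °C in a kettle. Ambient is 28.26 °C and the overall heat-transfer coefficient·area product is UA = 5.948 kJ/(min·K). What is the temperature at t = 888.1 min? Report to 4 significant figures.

30.26 °C

First-law balance (no shaft work): M c_p dT/dt = −UA(T − T_amb).
dT/dt = (T_ss − T)/τ with T_ss = T_amb = 28.2600 °C, τ = M c_p/UA = 1338·1.801/5.948 = 405.134 min.
Integrating: T(t) = T_ss + (T₀ − T_ss) e^(−t/τ).
T(888.1) = 28.2600 + (17.8800)·0.111680 = 30.2568 °C.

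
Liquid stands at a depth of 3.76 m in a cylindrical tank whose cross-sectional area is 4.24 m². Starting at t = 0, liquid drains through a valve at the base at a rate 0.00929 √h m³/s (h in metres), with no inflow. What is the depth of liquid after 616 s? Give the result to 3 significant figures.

1.60 m

Accumulation of liquid (constant cross-section A): A dh/dt = −0.00929 √h.
This is separable: 2 d(√h)/dt = −0.00929/A, so √h = √h₀ − (0.00929/(2A)) t.
√h = √3.76 − 0.00929·616/(2·4.24) = 1.9391 − 0.67484 = 1.2642.
h = 1.2642² = 1.5983 m.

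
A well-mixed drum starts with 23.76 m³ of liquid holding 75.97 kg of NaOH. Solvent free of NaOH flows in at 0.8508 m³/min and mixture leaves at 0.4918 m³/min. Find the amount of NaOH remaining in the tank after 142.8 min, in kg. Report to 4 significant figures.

15.72 kg

Total volume: dV/dt = Q_in − Q_out = 0.359000 m³/min, so V(t) = 23.76 + 0.359000 t and V(142.8) = 75.0252 m³.
No NaOH enters, so dm/dt = −Q_out · (m/V).
Separate: dm/m = −Q_out dt/V(t) ⇒ ln(m/m₀) = −(Q_out/(Q_in−Q_out)) ln(V/V₀).
m = m₀ (V₀/V)^(Q_out/(Q_in−Q_out)) = 75.97 × (23.76/75.0252)^(1.36992) = 15.7239 kg.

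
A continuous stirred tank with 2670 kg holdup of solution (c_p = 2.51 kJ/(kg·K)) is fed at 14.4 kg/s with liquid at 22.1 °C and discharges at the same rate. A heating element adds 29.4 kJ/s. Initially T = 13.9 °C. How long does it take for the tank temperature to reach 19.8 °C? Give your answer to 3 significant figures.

197 s

First-law balance (no shaft work): M c_p dT/dt = ṁ c_p (T_in − T) + 29.4.
τ = M/ṁ = 185.42 s; T_ss = T_in + Q̇/(ṁ c_p) = 22.913 °C.
T(t) = T_ss + (T₀ − T_ss) e^(−t/τ). Set T = 19.8:
e^(−t/τ) = (19.8 − 22.913)/(13.9 − 22.913) = 0.34542
t = −185.42 · ln(0.34542) = 197.10 s.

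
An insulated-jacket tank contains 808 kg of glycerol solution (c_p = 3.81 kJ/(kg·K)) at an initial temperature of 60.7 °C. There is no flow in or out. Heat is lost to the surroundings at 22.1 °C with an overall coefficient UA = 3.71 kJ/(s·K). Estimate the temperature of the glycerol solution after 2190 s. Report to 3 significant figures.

24.9 °C

Energy balance: M c_p dT/dt = −UA(T − T_amb).
dT/dt = (T_ss − T)/τ with T_ss = T_amb = 22.100 °C, τ = M c_p/UA = 808·3.81/3.71 = 829.78 s.
Solution: T(t) = T_ss + (T₀ − T_ss) e^(−t/τ).
T(2190) = 22.100 + (38.600)·0.071414 = 24.857 °C.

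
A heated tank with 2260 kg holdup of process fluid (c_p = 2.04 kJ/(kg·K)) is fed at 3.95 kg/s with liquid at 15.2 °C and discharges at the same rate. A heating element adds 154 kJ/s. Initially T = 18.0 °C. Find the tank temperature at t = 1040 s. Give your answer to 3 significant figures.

31.7 °C

Energy balance: M c_p dT/dt = ṁ c_p (T_in − T) + 154.
Rearrange: dT/dt = (T_ss − T)/τ with τ = M/ṁ = 572.15 s and T_ss = T_in + Q̇/(ṁ c_p) = 34.311 °C.
T approaches T_ss exponentially: T(t) = T_ss + (T₀ − T_ss) e^(−t/τ).
T(1040) = 34.311 + (-16.311)·e^(−1040/572.15) = 34.311 + (-16.311)·0.16240 = 31.662 °C.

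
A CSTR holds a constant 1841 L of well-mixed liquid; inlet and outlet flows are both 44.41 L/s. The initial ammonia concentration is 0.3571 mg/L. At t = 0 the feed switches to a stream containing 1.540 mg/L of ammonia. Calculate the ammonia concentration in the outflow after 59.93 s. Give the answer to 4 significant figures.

Unsteady species balance (constant V, well mixed): V dC/dt = Q(C_in − C).
Rewrite as dC/dt + C/τ = C_in/τ, τ = V/Q = 41.4546 s.
C approaches C_in exponentially: C(t) = C_in + (C₀ − C_in) e^(−t/τ).
C(59.93) = 1.540 + (0.3571 − 1.540)·e^(−59.93/41.4546) = 1.540 + (-1.18290)·0.235587 = 1.26132 mg/L.

1.261 mg/L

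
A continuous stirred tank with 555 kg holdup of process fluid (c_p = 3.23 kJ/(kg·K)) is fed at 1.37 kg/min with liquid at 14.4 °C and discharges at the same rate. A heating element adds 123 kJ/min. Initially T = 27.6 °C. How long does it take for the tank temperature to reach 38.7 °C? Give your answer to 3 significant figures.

579 min

M c_p dT/dt = ṁ c_p (T_in − T) + Q̇.
τ = M/ṁ = 405.11 min; T_ss = T_in + Q̇/(ṁ c_p) = 42.196 °C.
T(t) = T_ss + (T₀ − T_ss) e^(−t/τ). Set T = 38.7:
e^(−t/τ) = (38.7 − 42.196)/(27.6 − 42.196) = 0.23952
t = −405.11 · ln(0.23952) = 578.95 min.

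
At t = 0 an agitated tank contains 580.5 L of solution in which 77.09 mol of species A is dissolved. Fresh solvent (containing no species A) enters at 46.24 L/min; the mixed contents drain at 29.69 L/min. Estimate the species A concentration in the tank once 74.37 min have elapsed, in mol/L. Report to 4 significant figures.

0.005526 mol/L

Let m(t) be the amount of species A. Volume: V(t) = V₀ + (Q_in − Q_out) t = 580.5 + 16.5500 t; V(74.37) = 1811.32 L.
No species A enters, so dm/dt = −Q_out · (m/V).
dm/m = −Q_out dt/(V₀ + 16.5500 t); integrating gives ln(m/m₀) = −(Q_out/(Q_in−Q_out)) ln(V/V₀).
m = m₀ (V₀/V)^(Q_out/(Q_in−Q_out)) = 77.09 × (580.5/1811.32)^(1.79396) = 10.0100 mol.
C = m/V = 10.0100/1811.32 = 0.00552636 mol/L.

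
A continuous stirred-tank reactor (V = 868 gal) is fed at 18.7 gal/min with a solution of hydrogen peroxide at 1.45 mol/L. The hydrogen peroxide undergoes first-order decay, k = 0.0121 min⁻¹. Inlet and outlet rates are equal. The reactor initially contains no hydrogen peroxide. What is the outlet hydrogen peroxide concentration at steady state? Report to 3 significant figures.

0.929 mol/L

Accumulation = in − out − consumed: V dC/dt = Q C_in − Q C − k V C.
Steady state (dC/dt = 0): C_ss = Q C_in/(Q + kV) = C_in/(1 + kV/Q).
C_ss = 18.7·1.45/(18.7 + 0.0121·868) = 27.115/29.203 = 0.92851 mol/L.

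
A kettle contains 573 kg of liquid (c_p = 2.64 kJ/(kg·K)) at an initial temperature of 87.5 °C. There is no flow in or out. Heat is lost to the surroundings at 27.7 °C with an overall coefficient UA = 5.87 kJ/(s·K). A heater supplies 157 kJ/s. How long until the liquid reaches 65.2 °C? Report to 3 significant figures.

289 s

Heat balance on the well-mixed liquid: M c_p dT/dt = −UA(T − T_amb) + Q̇.
τ = M c_p/UA = 257.70 s; T_ss = T_amb + Q̇/UA = 27.7 + 157/5.87 = 54.446 °C.
T(t) = T_ss + (T₀ − T_ss)e^(−t/τ); set T = 65.2:
t = −τ ln[(T − T_ss)/(T₀ − T_ss)] = −257.70 · ln(0.32534) = 289.37 s.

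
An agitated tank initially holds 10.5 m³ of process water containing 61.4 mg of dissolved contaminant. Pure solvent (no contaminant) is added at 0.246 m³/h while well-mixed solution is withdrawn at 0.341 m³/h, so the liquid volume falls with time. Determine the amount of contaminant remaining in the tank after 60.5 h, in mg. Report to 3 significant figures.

Total volume: dV/dt = Q_in − Q_out = -0.095000 m³/h, so V(t) = 10.5 − 0.095000 t and V(60.5) = 4.7525 m³.
Solute balance: dm/dt = 0 − Q_out C = −Q_out m/V(t).
Separate: dm/m = −Q_out dt/V(t) ⇒ ln(m/m₀) = −(Q_out/(Q_in−Q_out)) ln(V/V₀).
m = m₀ (V₀/V)^(Q_out/(Q_in−Q_out)) = 61.4 × (10.5/4.7525)^(-3.5895) = 3.5680 mg.

3.57 mg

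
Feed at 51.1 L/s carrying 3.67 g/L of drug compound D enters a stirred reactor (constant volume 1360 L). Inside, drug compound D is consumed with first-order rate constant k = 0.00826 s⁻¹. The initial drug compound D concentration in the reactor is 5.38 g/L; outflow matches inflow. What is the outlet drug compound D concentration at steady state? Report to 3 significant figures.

V dC/dt = Q(C_in − C) − k V C.
Steady state (dC/dt = 0): C_ss = Q C_in/(Q + kV) = C_in/(1 + kV/Q).
C_ss = 51.1·3.67/(51.1 + 0.00826·1360) = 187.54/62.334 = 3.0086 g/L.

3.01 g/L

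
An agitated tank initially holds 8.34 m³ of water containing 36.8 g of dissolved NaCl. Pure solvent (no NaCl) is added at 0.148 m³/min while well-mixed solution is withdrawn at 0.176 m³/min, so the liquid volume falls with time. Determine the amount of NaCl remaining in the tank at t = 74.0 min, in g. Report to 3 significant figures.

Total volume: dV/dt = Q_in − Q_out = -0.028000 m³/min, so V(t) = 8.34 − 0.028000 t and V(74.0) = 6.2680 m³.
Solute balance: dm/dt = 0 − Q_out C = −Q_out m/V(t).
Separate: dm/m = −Q_out dt/V(t) ⇒ ln(m/m₀) = −(Q_out/(Q_in−Q_out)) ln(V/V₀).
m = m₀ (V₀/V)^(Q_out/(Q_in−Q_out)) = 36.8 × (8.34/6.2680)^(-6.2857) = 6.1120 g.

6.11 g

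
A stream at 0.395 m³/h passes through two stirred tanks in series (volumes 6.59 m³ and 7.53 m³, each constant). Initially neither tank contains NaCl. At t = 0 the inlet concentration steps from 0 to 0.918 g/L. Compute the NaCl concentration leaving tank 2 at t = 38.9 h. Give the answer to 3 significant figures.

0.587 g/L

Time constants: τᵢ = Vᵢ/Q for each well-mixed tank.
τ₁ = 6.59/0.395 = 16.684 h; τ₂ = 7.53/0.395 = 19.063 h.
Tank 1: C₁ = C_in(1 − e^(−t/τ₁)). Tank 2 (τ₁ ≠ τ₂): C₂ = C_in[1 − (τ₁ e^(−t/τ₁) − τ₂ e^(−t/τ₂))/(τ₁ − τ₂)].
At t = 38.9: e^(−t/τ₁) = 0.097136, e^(−t/τ₂) = 0.12995.
C₂ = 0.918·[1 − (16.684·0.097136 − 19.063·0.12995)/(-2.3797)] = 0.918·0.63997 = 0.58749 g/L.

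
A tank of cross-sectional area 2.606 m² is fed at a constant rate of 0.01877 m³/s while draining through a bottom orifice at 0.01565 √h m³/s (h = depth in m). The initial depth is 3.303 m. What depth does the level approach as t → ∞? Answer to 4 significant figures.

1.438 m

Level balance: A dh/dt = 0.01877 − 0.01565 √h. Setting dh/dt = 0:
Q_in = 0.01565 √h_ss ⇒ √h_ss = 0.01877/0.01565 = 1.19936.
h_ss = 1.19936² = 1.43847 m. (Since h₀ = 3.303 m > h_ss, the level will fall toward this value.)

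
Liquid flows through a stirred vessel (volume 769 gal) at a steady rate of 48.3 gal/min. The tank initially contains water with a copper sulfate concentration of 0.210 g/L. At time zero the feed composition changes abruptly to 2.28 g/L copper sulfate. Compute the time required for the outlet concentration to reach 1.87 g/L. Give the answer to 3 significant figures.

Species balance: V dC/dt = Q(C_in − C) ⇒ τ = V/Q = 15.921 min.
C(t) = C_in + (C₀ − C_in) e^(−t/τ). Set C = 1.87 and solve for t:
e^(−t/τ) = (C − C_in)/(C₀ − C_in) = (1.87 − 2.28)/(0.210 − 2.28) = 0.19807
t = −τ ln(…) = 15.921 × 1.6191 = 25.779 min.

25.8 min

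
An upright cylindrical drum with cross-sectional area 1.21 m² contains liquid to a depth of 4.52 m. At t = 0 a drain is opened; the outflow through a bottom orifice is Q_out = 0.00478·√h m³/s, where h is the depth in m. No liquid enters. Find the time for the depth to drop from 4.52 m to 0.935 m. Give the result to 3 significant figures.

Unsteady balance on liquid volume: A dh/dt = −0.00478 √h.
This is separable: 2 d(√h)/dt = −0.00478/A, so √h = √h₀ − (0.00478/(2A)) t.
t = 2A(√h₀ − √h)/0.00478 = 2·1.21·(√4.52 − √0.935)/0.00478
  = 2.4200 × (2.1260 − 0.96695) / 0.00478 = 586.81 s.

587 s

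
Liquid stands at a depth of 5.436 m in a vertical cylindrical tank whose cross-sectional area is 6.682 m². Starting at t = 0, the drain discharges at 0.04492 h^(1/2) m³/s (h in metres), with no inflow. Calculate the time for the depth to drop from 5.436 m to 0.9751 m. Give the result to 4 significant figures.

With no inflow, A dh/dt = −0.04492 √h.
∫ h^(−1/2) dh = −(0.04492/A) ∫ dt, giving 2√h = 2√h₀ − (0.04492/A) t.
t = 2A(√h₀ − √h)/0.04492 = 2·6.682·(√5.436 − √0.9751)/0.04492
  = 13.3640 × (2.33152 − 0.987472) / 0.04492 = 399.864 s.

399.9 s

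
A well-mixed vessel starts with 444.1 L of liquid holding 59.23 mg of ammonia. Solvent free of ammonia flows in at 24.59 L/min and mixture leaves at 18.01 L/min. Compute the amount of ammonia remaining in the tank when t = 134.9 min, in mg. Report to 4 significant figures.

2.932 mg

Let m(t) be the amount of ammonia. Volume: V(t) = V₀ + (Q_in − Q_out) t = 444.1 + 6.58000 t; V(134.9) = 1331.74 L.
No ammonia enters, so dm/dt = −Q_out · (m/V).
dm/m = −Q_out dt/(V₀ + 6.58000 t); integrating gives ln(m/m₀) = −(Q_out/(Q_in−Q_out)) ln(V/V₀).
m = m₀ (V₀/V)^(Q_out/(Q_in−Q_out)) = 59.23 × (444.1/1331.74)^(2.73708) = 2.93170 mg.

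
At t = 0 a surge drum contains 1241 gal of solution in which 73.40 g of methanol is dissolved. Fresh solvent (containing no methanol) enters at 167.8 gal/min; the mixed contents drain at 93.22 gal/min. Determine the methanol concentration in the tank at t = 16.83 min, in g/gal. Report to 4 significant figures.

0.01228 g/gal

Let m(t) be the amount of methanol. Volume: V(t) = V₀ + (Q_in − Q_out) t = 1241 + 74.5800 t; V(16.83) = 2496.18 gal.
Species balance (pure solvent in): dm/dt = −Q_out · m/V(t).
Separate: dm/m = −Q_out dt/V(t) ⇒ ln(m/m₀) = −(Q_out/(Q_in−Q_out)) ln(V/V₀).
m = m₀ (V₀/V)^(Q_out/(Q_in−Q_out)) = 73.40 × (1241/2496.18)^(1.24993) = 30.6433 g.
C = m/V = 30.6433/2496.18 = 0.0122761 g/gal.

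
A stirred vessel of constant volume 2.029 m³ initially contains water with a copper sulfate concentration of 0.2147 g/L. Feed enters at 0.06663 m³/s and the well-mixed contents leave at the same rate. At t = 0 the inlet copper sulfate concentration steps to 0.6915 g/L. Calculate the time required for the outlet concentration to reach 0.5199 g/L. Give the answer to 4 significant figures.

Species balance: V dC/dt = Q(C_in − C) ⇒ τ = V/Q = 30.4517 s.
C(t) = C_in + (C₀ − C_in) e^(−t/τ). Set C = 0.5199 and solve for t:
e^(−t/τ) = (C − C_in)/(C₀ − C_in) = (0.5199 − 0.6915)/(0.2147 − 0.6915) = 0.359899
t = −τ ln(…) = 30.4517 × 1.02193 = 31.1196 s.

31.12 s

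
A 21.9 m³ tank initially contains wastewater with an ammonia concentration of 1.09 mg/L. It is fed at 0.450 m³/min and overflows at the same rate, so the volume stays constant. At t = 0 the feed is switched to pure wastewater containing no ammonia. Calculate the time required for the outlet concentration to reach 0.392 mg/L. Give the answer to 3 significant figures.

49.8 min

Species balance: V dC/dt = Q(C_in − C) ⇒ τ = V/Q = 48.667 min.
C(t) = C_in + (C₀ − C_in) e^(−t/τ). Set C = 0.392 and solve for t:
e^(−t/τ) = (C − C_in)/(C₀ − C_in) = (0.392 − 0)/(1.09 − 0) = 0.35963
t = −τ ln(…) = 48.667 × 1.0227 = 49.770 min.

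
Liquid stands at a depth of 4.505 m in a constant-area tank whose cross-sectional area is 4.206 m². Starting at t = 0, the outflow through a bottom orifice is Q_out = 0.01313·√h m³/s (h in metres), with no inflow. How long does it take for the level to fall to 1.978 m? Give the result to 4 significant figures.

With no inflow, A dh/dt = −0.01313 √h.
Separate and integrate: 2(√h − √h₀) = −(0.01313/A) t.
t = 2A(√h₀ − √h)/0.01313 = 2·4.206·(√4.505 − √1.978)/0.01313
  = 8.41200 × (2.12250 − 1.40641) / 0.01313 = 458.774 s.

458.8 s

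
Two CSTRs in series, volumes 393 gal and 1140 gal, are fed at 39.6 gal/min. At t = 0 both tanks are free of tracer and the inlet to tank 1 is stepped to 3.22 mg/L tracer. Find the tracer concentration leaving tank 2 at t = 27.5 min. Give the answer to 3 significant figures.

1.44 mg/L

Species balance on tank i: dCᵢ/dt = (Cᵢ₋₁ − Cᵢ)/τᵢ with τᵢ = Vᵢ/Q.
τ₁ = 393/39.6 = 9.9242 min; τ₂ = 1140/39.6 = 28.788 min.
Tank 1: C₁ = C_in(1 − e^(−t/τ₁)). Tank 2 (τ₁ ≠ τ₂): C₂ = C_in[1 − (τ₁ e^(−t/τ₁) − τ₂ e^(−t/τ₂))/(τ₁ − τ₂)].
At t = 27.5: e^(−t/τ₁) = 0.062600, e^(−t/τ₂) = 0.38471.
C₂ = 3.22·[1 − (9.9242·0.062600 − 28.788·0.38471)/(-18.864)] = 3.22·0.44583 = 1.4356 mg/L.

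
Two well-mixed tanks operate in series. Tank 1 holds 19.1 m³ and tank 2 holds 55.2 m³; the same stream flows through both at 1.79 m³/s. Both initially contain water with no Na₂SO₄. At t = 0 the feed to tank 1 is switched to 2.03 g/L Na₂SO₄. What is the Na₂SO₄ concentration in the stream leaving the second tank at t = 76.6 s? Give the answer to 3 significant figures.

1.77 g/L

Species balance on tank i: dCᵢ/dt = (Cᵢ₋₁ − Cᵢ)/τᵢ with τᵢ = Vᵢ/Q.
τ₁ = 19.1/1.79 = 10.670 s; τ₂ = 55.2/1.79 = 30.838 s.
Tank 1: C₁ = C_in(1 − e^(−t/τ₁)). Tank 2 (τ₁ ≠ τ₂): C₂ = C_in[1 − (τ₁ e^(−t/τ₁) − τ₂ e^(−t/τ₂))/(τ₁ − τ₂)].
At t = 76.6: e^(−t/τ₁) = 0.00076263, e^(−t/τ₂) = 0.083413.
C₂ = 2.03·[1 − (10.670·0.00076263 − 30.838·0.083413)/(-20.168)] = 2.03·0.87286 = 1.7719 g/L.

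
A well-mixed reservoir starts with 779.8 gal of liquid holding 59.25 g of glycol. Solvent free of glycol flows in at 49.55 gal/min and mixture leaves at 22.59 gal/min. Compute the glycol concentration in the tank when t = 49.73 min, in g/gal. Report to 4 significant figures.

0.01208 g/gal

Let m(t) be the amount of glycol. Volume: V(t) = V₀ + (Q_in − Q_out) t = 779.8 + 26.9600 t; V(49.73) = 2120.52 gal.
No glycol enters, so dm/dt = −Q_out · (m/V).
Separate: dm/m = −Q_out dt/V(t) ⇒ ln(m/m₀) = −(Q_out/(Q_in−Q_out)) ln(V/V₀).
m = m₀ (V₀/V)^(Q_out/(Q_in−Q_out)) = 59.25 × (779.8/2120.52)^(0.837908) = 25.6243 g.
C = m/V = 25.6243/2120.52 = 0.0120839 g/gal.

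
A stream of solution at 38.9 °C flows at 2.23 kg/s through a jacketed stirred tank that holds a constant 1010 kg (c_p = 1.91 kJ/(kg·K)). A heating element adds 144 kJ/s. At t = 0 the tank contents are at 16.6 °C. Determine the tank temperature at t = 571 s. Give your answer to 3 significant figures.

56.8 °C

First-law balance (no shaft work): M c_p dT/dt = ṁ c_p (T_in − T) + 144.
τ = M/ṁ = 452.91 s; T_ss = T_in + Q̇/(ṁ c_p) = 38.9 + 144/(2.23·1.91) = 72.708 °C.
Solution: T(t) = T_ss + (T₀ − T_ss) e^(−t/τ).
T(571) = 72.708 + (-56.108)·e^(−571/452.91) = 72.708 + (-56.108)·0.28345 = 56.805 °C.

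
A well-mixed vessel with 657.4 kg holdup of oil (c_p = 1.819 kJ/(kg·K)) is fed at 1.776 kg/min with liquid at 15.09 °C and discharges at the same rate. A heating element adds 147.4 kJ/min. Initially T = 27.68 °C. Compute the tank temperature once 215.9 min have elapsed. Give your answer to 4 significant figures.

42.28 °C

First-law balance (no shaft work): M c_p dT/dt = ṁ c_p (T_in − T) + 147.4.
Rearrange: dT/dt = (T_ss − T)/τ with τ = M/ṁ = 370.158 min and T_ss = T_in + Q̇/(ṁ c_p) = 60.7170 °C.
This is linear first-order; T(t) = T_ss + (T₀ − T_ss) e^(−t/τ).
T(215.9) = 60.7170 + (-33.0370)·e^(−215.9/370.158) = 60.7170 + (-33.0370)·0.558073 = 42.2799 °C.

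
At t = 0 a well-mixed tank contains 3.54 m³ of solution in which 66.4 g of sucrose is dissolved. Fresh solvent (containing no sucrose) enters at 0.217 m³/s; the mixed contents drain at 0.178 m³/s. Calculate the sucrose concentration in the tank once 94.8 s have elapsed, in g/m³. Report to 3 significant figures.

Let m(t) be the amount of sucrose. Volume: V(t) = V₀ + (Q_in − Q_out) t = 3.54 + 0.039000 t; V(94.8) = 7.2372 m³.
No sucrose enters, so dm/dt = −Q_out · (m/V).
dm/m = −Q_out dt/(V₀ + 0.039000 t); integrating gives ln(m/m₀) = −(Q_out/(Q_in−Q_out)) ln(V/V₀).
m = m₀ (V₀/V)^(Q_out/(Q_in−Q_out)) = 66.4 × (3.54/7.2372)^(4.5641) = 2.5393 g.
C = m/V = 2.5393/7.2372 = 0.35086 g/m³.

0.351 g/m³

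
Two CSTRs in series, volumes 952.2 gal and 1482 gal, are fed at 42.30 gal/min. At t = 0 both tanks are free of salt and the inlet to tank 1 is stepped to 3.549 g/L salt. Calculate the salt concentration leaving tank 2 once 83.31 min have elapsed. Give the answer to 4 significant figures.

Each tank obeys Vᵢ dCᵢ/dt = Q(Cᵢ₋₁ − Cᵢ), so τᵢ = Vᵢ/Q.
τ₁ = 952.2/42.30 = 22.5106 min; τ₂ = 1482/42.30 = 35.0355 min.
Tank 1: C₁ = C_in(1 − e^(−t/τ₁)). Tank 2 (τ₁ ≠ τ₂): C₂ = C_in[1 − (τ₁ e^(−t/τ₁) − τ₂ e^(−t/τ₂))/(τ₁ − τ₂)].
At t = 83.31: e^(−t/τ₁) = 0.0247009, e^(−t/τ₂) = 0.0927473.
C₂ = 3.549·[1 − (22.5106·0.0247009 − 35.0355·0.0927473)/(-12.5248)] = 3.549·0.784954 = 2.78580 g/L.

2.786 g/L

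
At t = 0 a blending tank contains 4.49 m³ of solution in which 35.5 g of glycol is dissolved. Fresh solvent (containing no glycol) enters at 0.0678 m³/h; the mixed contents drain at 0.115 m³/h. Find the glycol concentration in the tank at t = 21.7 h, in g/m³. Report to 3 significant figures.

5.45 g/m³

Total volume: dV/dt = Q_in − Q_out = -0.047200 m³/h, so V(t) = 4.49 − 0.047200 t and V(21.7) = 3.4658 m³.
Species balance (pure solvent in): dm/dt = −Q_out · m/V(t).
Separate: dm/m = −Q_out dt/V(t) ⇒ ln(m/m₀) = −(Q_out/(Q_in−Q_out)) ln(V/V₀).
m = m₀ (V₀/V)^(Q_out/(Q_in−Q_out)) = 35.5 × (4.49/3.4658)^(-2.4364) = 18.891 g.
C = m/V = 18.891/3.4658 = 5.4508 g/m³.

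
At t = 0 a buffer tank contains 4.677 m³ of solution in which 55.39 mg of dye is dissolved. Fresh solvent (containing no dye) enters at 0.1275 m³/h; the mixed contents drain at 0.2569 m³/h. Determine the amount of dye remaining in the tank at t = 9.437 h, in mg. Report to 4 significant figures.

30.38 mg

Total volume: dV/dt = Q_in − Q_out = -0.129400 m³/h, so V(t) = 4.677 − 0.129400 t and V(9.437) = 3.45585 m³.
No dye enters, so dm/dt = −Q_out · (m/V).
dm/m = −Q_out dt/(V₀ − 0.129400 t); integrating gives ln(m/m₀) = −(Q_out/(Q_in−Q_out)) ln(V/V₀).
m = m₀ (V₀/V)^(Q_out/(Q_in−Q_out)) = 55.39 × (4.677/3.45585)^(-1.98532) = 30.3764 mg.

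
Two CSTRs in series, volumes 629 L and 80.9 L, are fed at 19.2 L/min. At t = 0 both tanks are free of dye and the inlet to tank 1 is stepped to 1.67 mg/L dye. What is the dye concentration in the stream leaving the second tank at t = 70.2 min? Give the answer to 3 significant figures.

1.45 mg/L

Time constants: τᵢ = Vᵢ/Q for each well-mixed tank.
τ₁ = 629/19.2 = 32.760 min; τ₂ = 80.9/19.2 = 4.2135 min.
Solving the cascade with C₁(0)=C₂(0)=0 gives C₂(t) = C_in[1 − (τ₁ e^(−t/τ₁) − τ₂ e^(−t/τ₂))/(τ₁ − τ₂)].
At t = 70.2: e^(−t/τ₁) = 0.11732, e^(−t/τ₂) = 5.8131e-08.
C₂ = 1.67·[1 − (32.760·0.11732 − 4.2135·5.8131e-08)/(28.547)] = 1.67·0.86536 = 1.4452 mg/L.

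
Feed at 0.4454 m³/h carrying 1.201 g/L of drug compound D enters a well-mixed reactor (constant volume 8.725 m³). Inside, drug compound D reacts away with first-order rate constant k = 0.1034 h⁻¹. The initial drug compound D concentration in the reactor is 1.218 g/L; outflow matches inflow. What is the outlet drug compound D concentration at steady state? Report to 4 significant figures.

V dC/dt = Q(C_in − C) − k V C.
At steady state: 0 = Q C_in − (Q + kV) C_ss, so C_ss = Q C_in/(Q + kV).
C_ss = 0.4454·1.201/(0.4454 + 0.1034·8.725) = 0.534925/1.34756 = 0.396957 g/L.

0.3970 g/L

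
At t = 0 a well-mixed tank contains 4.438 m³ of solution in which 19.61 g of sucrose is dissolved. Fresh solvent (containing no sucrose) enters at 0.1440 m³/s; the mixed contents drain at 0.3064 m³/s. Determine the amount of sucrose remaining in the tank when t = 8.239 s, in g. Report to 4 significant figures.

Total volume: dV/dt = Q_in − Q_out = -0.162400 m³/s, so V(t) = 4.438 − 0.162400 t and V(8.239) = 3.09999 m³.
No sucrose enters, so dm/dt = −Q_out · (m/V).
Separate: dm/m = −Q_out dt/V(t) ⇒ ln(m/m₀) = −(Q_out/(Q_in−Q_out)) ln(V/V₀).
m = m₀ (V₀/V)^(Q_out/(Q_in−Q_out)) = 19.61 × (4.438/3.09999)^(-1.88670) = 9.96501 g.

9.965 g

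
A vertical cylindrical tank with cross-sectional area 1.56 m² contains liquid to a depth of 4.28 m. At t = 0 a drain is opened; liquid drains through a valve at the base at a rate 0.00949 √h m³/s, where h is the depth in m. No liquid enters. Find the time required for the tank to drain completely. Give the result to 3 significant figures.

680 s

With no inflow, A dh/dt = −0.00949 √h.
This is separable: 2 d(√h)/dt = −0.00949/A, so √h = √h₀ − (0.00949/(2A)) t.
Set h = 0: 2√h₀ = (0.00949/A) t_empty ⇒ t_empty = 2A√h₀/0.00949.
t_empty = 2·1.56·√4.28/0.00949 = 3.1200·2.0688/0.00949 = 680.16 s.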